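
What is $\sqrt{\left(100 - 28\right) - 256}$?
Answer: $2 i \sqrt{46} \approx 13.565 i$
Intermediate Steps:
$\sqrt{\left(100 - 28\right) - 256} = \sqrt{72 - 256} = \sqrt{-184} = 2 i \sqrt{46}$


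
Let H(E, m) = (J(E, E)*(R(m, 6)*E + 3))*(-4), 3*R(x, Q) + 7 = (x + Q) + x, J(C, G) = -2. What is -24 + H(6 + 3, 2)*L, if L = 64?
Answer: 6120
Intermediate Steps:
R(x, Q) = -7/3 + Q/3 + 2*x/3 (R(x, Q) = -7/3 + ((x + Q) + x)/3 = -7/3 + ((Q + x) + x)/3 = -7/3 + (Q + 2*x)/3 = -7/3 + (Q/3 + 2*x/3) = -7/3 + Q/3 + 2*x/3)
H(E, m) = 24 + 8*E*(-⅓ + 2*m/3) (H(E, m) = -2*((-7/3 + (⅓)*6 + 2*m/3)*E + 3)*(-4) = -2*((-7/3 + 2 + 2*m/3)*E + 3)*(-4) = -2*((-⅓ + 2*m/3)*E + 3)*(-4) = -2*(E*(-⅓ + 2*m/3) + 3)*(-4) = -2*(3 + E*(-⅓ + 2*m/3))*(-4) = (-6 - 2*E*(-⅓ + 2*m/3))*(-4) = 24 + 8*E*(-⅓ + 2*m/3))
-24 + H(6 + 3, 2)*L = -24 + (24 + 8*(6 + 3)*(-1 + 2*2)/3)*64 = -24 + (24 + (8/3)*9*(-1 + 4))*64 = -24 + (24 + (8/3)*9*3)*64 = -24 + (24 + 72)*64 = -24 + 96*64 = -24 + 6144 = 6120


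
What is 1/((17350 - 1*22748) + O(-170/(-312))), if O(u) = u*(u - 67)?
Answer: -24336/132246923 ≈ -0.00018402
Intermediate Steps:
O(u) = u*(-67 + u)
1/((17350 - 1*22748) + O(-170/(-312))) = 1/((17350 - 1*22748) + (-170/(-312))*(-67 - 170/(-312))) = 1/((17350 - 22748) + (-170*(-1/312))*(-67 - 170*(-1/312))) = 1/(-5398 + 85*(-67 + 85/156)/156) = 1/(-5398 + (85/156)*(-10367/156)) = 1/(-5398 - 881195/24336) = 1/(-132246923/24336) = -24336/132246923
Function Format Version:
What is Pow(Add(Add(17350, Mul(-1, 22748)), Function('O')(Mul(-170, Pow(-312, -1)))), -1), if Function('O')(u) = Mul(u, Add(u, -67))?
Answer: Rational(-24336, 132246923) ≈ -0.00018402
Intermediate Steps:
Function('O')(u) = Mul(u, Add(-67, u))
Pow(Add(Add(17350, Mul(-1, 22748)), Function('O')(Mul(-170, Pow(-312, -1)))), -1) = Pow(Add(Add(17350, Mul(-1, 22748)), Mul(Mul(-170, Pow(-312, -1)), Add(-67, Mul(-170, Pow(-312, -1))))), -1) = Pow(Add(Add(17350, -22748), Mul(Mul(-170, Rational(-1, 312)), Add(-67, Mul(-170, Rational(-1, 312))))), -1) = Pow(Add(-5398, Mul(Rational(85, 156), Add(-67, Rational(85, 156)))), -1) = Pow(Add(-5398, Mul(Rational(85, 156), Rational(-10367, 156))), -1) = Pow(Add(-5398, Rational(-881195, 24336)), -1) = Pow(Rational(-132246923, 24336), -1) = Rational(-24336, 132246923)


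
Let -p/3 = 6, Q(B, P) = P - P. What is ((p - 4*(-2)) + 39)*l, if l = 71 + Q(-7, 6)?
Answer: 2059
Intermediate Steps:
Q(B, P) = 0
p = -18 (p = -3*6 = -18)
l = 71 (l = 71 + 0 = 71)
((p - 4*(-2)) + 39)*l = ((-18 - 4*(-2)) + 39)*71 = ((-18 + 8) + 39)*71 = (-10 + 39)*71 = 29*71 = 2059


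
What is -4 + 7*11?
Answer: 73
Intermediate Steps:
-4 + 7*11 = -4 + 77 = 73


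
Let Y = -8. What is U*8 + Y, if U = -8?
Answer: -72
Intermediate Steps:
U*8 + Y = -8*8 - 8 = -64 - 8 = -72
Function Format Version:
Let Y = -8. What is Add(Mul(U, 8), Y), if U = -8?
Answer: -72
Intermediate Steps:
Add(Mul(U, 8), Y) = Add(Mul(-8, 8), -8) = Add(-64, -8) = -72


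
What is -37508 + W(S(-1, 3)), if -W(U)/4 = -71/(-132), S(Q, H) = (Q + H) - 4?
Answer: -1237835/33 ≈ -37510.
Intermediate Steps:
S(Q, H) = -4 + H + Q (S(Q, H) = (H + Q) - 4 = -4 + H + Q)
W(U) = -71/33 (W(U) = -(-284)/(-132) = -(-284)*(-1)/132 = -4*71/132 = -71/33)
-37508 + W(S(-1, 3)) = -37508 - 71/33 = -1237835/33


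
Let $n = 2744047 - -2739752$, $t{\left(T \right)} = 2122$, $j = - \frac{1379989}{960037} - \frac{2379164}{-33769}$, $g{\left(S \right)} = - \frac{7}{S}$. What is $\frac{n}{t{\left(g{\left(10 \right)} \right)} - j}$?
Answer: $\frac{4558511893406973}{1706581333301} \approx 2671.1$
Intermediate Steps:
$j = \frac{172114201579}{2493806881}$ ($j = \left(-1379989\right) \frac{1}{960037} - - \frac{2379164}{33769} = - \frac{106153}{73849} + \frac{2379164}{33769} = \frac{172114201579}{2493806881} \approx 69.017$)
$n = 5483799$ ($n = 2744047 + 2739752 = 5483799$)
$\frac{n}{t{\left(g{\left(10 \right)} \right)} - j} = \frac{5483799}{2122 - \frac{172114201579}{2493806881}} = \frac{5483799}{\frac{5119743999903}{2493806881}} = 5483799 \cdot \frac{2493806881}{5119743999903} = \frac{4558511893406973}{1706581333301}$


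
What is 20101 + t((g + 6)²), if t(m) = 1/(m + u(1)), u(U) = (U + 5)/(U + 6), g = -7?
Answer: 261320/13 ≈ 20102.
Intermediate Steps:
u(U) = (5 + U)/(6 + U)
t(m) = 1/(6/7 + m) (t(m) = 1/(m + (5 + 1)/(6 + 1)) = 1/(m + 6/7) = 1/(6/7 + m))
20101 + t((g + 6)²) = 20101 + 7/(6 + 7*(-7 + 6)²) = 20101 + 7/(6 + 7*(-1)²) = 20101 + 7/(6 + 7*1) = 20101 + 7/(6 + 7) = 20101 + 7/13 = 261320/13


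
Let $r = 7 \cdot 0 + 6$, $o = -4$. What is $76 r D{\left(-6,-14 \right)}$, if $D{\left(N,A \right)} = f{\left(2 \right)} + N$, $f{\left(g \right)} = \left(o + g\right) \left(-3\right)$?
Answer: $0$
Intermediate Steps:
$f{\left(g \right)} = 12 - 3 g$ ($f{\left(g \right)} = \left(-4 + g\right) \left(-3\right) = 12 - 3 g$)
$D{\left(N,A \right)} = 6 + N$ ($D{\left(N,A \right)} = \left(12 - 6\right) + N = 6 + N$)
$r = 6$ ($r = 0 + 6 = 6$)
$76 r D{\left(-6,-14 \right)} = 76 \cdot 6 \left(6 - 6\right) = 456 \cdot 0 = 0$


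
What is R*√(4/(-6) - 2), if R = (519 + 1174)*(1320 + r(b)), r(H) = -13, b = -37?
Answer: 4425502*I*√6/3 ≈ 3.6134e+6*I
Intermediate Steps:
R = 2212751 (R = (519 + 1174)*(1320 - 13) = 1693*1307 = 2212751)
R*√(4/(-6) - 2) = 2212751*√(4/(-6) - 2) = 2212751*√(4*(-⅙) - 2) = 2212751*√(-⅔ - 2) = 2212751*√(-8/3) = 2212751*(2*I*√6/3) = 4425502*I*√6/3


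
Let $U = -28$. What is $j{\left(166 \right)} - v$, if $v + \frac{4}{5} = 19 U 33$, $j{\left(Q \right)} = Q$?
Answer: $\frac{88614}{5} \approx 17723.0$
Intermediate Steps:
$v = - \frac{87784}{5}$ ($v = - \frac{4}{5} + 19 \left(-28\right) 33 = - \frac{4}{5} - 17556 = - \frac{87784}{5} \approx -17557.0$)
$j{\left(166 \right)} - v = 166 - - \frac{87784}{5} = 166 + \frac{87784}{5} = \frac{88614}{5}$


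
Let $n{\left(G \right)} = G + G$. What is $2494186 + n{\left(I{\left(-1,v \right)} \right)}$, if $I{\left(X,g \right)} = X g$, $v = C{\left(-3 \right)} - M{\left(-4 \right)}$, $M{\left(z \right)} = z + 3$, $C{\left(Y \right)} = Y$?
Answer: $2494190$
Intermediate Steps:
$M{\left(z \right)} = 3 + z$
$v = -2$ ($v = -3 - \left(3 - 4\right) = -3 - -1 = -3 + 1 = -2$)
$n{\left(G \right)} = 2 G$
$2494186 + n{\left(I{\left(-1,v \right)} \right)} = 2494186 + 2 \left(\left(-1\right) \left(-2\right)\right) = 2494186 + 2 \cdot 2 = 2494186 + 4 = 2494190$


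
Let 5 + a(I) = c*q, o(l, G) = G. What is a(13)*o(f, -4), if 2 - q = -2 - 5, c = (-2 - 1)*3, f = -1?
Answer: 344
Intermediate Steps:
c = -9 (c = -3*3 = -9)
q = 9 (q = 2 - (-2 - 5) = 2 - 1*(-7) = 2 + 7 = 9)
a(I) = -86 (a(I) = -5 - 9*9 = -5 - 81 = -86)
a(13)*o(f, -4) = -86*(-4) = 344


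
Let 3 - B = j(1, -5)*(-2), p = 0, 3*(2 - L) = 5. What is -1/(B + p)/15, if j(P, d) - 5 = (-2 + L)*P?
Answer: -1/145 ≈ -0.0068966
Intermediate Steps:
L = 1/3 (L = 2 - 1/3*5 = 2 - 5/3 = 1/3 ≈ 0.33333)
j(P, d) = 5 - 5*P/3 (j(P, d) = 5 + (-2 + 1/3)*P = 5 - 5*P/3)
B = 29/3 (B = 3 - (5 - 5/3*1)*(-2) = 3 - (5 - 5/3)*(-2) = 3 - 10*(-2)/3 = 3 - 1*(-20/3) = 3 + 20/3 = 29/3 ≈ 9.6667)
-1/(B + p)/15 = -1/(29/3 + 0)/15 = -1/29/3*(1/15) = -3/29*(1/15) = -1*3/29*(1/15) = -3/29*1/15 = -1/145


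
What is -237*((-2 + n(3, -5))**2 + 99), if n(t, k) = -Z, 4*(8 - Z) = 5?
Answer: -665733/16 ≈ -41608.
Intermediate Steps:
Z = 27/4 (Z = 8 - 1/4*5 = 8 - 5/4 = 27/4 ≈ 6.7500)
n(t, k) = -27/4 (n(t, k) = -1*27/4 = -27/4)
-237*((-2 + n(3, -5))**2 + 99) = -237*((-2 - 27/4)**2 + 99) = -237*((-35/4)**2 + 99) = -237*(1225/16 + 99) = -237*2809/16 = -665733/16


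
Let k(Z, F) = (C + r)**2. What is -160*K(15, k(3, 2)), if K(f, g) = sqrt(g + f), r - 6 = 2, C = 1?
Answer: -640*sqrt(6) ≈ -1567.7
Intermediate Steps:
r = 8 (r = 6 + 2 = 8)
k(Z, F) = 81 (k(Z, F) = (1 + 8)**2 = 9**2 = 81)
K(f, g) = sqrt(f + g)
-160*K(15, k(3, 2)) = -160*sqrt(15 + 81) = -640*sqrt(6)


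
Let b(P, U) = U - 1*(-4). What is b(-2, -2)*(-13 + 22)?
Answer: 18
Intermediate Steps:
b(P, U) = 4 + U (b(P, U) = U + 4 = 4 + U)
b(-2, -2)*(-13 + 22) = (4 - 2)*(-13 + 22) = 2*9 = 18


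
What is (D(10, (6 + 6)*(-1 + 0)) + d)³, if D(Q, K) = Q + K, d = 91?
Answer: 704969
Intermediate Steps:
D(Q, K) = K + Q
(D(10, (6 + 6)*(-1 + 0)) + d)³ = (((6 + 6)*(-1 + 0) + 10) + 91)³ = ((12*(-1) + 10) + 91)³ = ((-12 + 10) + 91)³ = (-2 + 91)³ = 89³ = 704969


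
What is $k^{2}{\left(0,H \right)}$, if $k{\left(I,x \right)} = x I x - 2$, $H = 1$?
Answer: $4$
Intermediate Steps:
$k{\left(I,x \right)} = -2 + I x^{2}$ ($k{\left(I,x \right)} = I x x - 2 = I x^{2} - 2 = -2 + I x^{2}$)
$k^{2}{\left(0,H \right)} = \left(-2 + 0 \cdot 1^{2}\right)^{2} = \left(-2 + 0 \cdot 1\right)^{2} = \left(-2 + 0\right)^{2} = \left(-2\right)^{2} = 4$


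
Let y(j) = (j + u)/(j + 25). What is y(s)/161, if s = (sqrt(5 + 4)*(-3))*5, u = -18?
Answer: 9/460 ≈ 0.019565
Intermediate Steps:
s = -45 (s = (sqrt(9)*(-3))*5 = (3*(-3))*5 = -9*5 = -45)
y(j) = (-18 + j)/(25 + j) (y(j) = (j - 18)/(j + 25) = (-18 + j)/(25 + j))
y(s)/161 = ((-18 - 45)/(25 - 45))/161 = (-63/(-20))*(1/161) = -1/20*(-63)*(1/161) = (63/20)*(1/161) = 9/460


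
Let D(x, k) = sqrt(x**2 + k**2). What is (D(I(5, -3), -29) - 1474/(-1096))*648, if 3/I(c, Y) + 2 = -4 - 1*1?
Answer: 119394/137 + 648*sqrt(41218)/7 ≈ 19666.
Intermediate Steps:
I(c, Y) = -3/7 (I(c, Y) = 3/(-2 + (-4 - 1*1)) = 3/(-2 + (-4 - 1)) = 3/(-2 - 5) = 3/(-7) = 3*(-1/7) = -3/7)
D(x, k) = sqrt(k**2 + x**2)
(D(I(5, -3), -29) - 1474/(-1096))*648 = (sqrt((-29)**2 + (-3/7)**2) - 1474/(-1096))*648 = (sqrt(841 + 9/49) - 1474*(-1/1096))*648 = (sqrt(41218/49) + 737/548)*648 = (sqrt(41218)/7 + 737/548)*648 = (737/548 + sqrt(41218)/7)*648 = 119394/137 + 648*sqrt(41218)/7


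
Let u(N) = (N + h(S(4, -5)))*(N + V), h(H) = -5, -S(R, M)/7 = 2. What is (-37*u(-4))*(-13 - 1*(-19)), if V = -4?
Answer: -15984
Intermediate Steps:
S(R, M) = -14 (S(R, M) = -7*2 = -14)
u(N) = (-5 + N)*(-4 + N) (u(N) = (N - 5)*(N - 4) = (-5 + N)*(-4 + N))
(-37*u(-4))*(-13 - 1*(-19)) = (-37*(20 + (-4)² - 9*(-4)))*(-13 - 1*(-19)) = (-37*(20 + 16 + 36))*(-13 + 19) = -37*72*6 = -2664*6 = -15984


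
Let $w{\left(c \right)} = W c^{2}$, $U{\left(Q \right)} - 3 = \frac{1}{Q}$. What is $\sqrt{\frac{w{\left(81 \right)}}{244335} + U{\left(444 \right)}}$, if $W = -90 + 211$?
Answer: $\frac{\sqrt{2043676873846335}}{18080790} \approx 2.5003$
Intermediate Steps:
$U{\left(Q \right)} = 3 + \frac{1}{Q}$
$W = 121$
$w{\left(c \right)} = 121 c^{2}$
$\sqrt{\frac{w{\left(81 \right)}}{244335} + U{\left(444 \right)}} = \sqrt{\frac{121 \cdot 81^{2}}{244335} + \left(3 + \frac{1}{444}\right)} = \sqrt{121 \cdot 6561 \cdot \frac{1}{244335} + \left(3 + \frac{1}{444}\right)} = \sqrt{793881 \cdot \frac{1}{244335} + \frac{1333}{444}} = \sqrt{\frac{264627}{81445} + \frac{1333}{444}} = \sqrt{\frac{226060573}{36161580}} = \frac{\sqrt{2043676873846335}}{18080790}$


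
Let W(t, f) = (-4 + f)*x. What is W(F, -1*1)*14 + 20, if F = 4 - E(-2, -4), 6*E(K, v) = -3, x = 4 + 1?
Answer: -330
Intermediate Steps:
x = 5
E(K, v) = -½ (E(K, v) = (⅙)*(-3) = -½)
F = 9/2 (F = 4 - 1*(-½) = 4 + ½ = 9/2 ≈ 4.5000)
W(t, f) = -20 + 5*f (W(t, f) = (-4 + f)*5 = -20 + 5*f)
W(F, -1*1)*14 + 20 = (-20 + 5*(-1*1))*14 + 20 = (-20 + 5*(-1))*14 + 20 = (-20 - 5)*14 + 20 = -25*14 + 20 = -350 + 20 = -330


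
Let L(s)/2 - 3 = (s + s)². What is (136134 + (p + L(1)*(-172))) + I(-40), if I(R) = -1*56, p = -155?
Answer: 133515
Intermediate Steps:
L(s) = 6 + 8*s² (L(s) = 6 + 2*(s + s)² = 6 + 2*(2*s)² = 6 + 2*(4*s²) = 6 + 8*s²)
I(R) = -56
(136134 + (p + L(1)*(-172))) + I(-40) = (136134 + (-155 + (6 + 8*1²)*(-172))) - 56 = (136134 + (-155 + (6 + 8*1)*(-172))) - 56 = (136134 + (-155 + (6 + 8)*(-172))) - 56 = (136134 + (-155 + 14*(-172))) - 56 = (136134 + (-155 - 2408)) - 56 = (136134 - 2563) - 56 = 133571 - 56 = 133515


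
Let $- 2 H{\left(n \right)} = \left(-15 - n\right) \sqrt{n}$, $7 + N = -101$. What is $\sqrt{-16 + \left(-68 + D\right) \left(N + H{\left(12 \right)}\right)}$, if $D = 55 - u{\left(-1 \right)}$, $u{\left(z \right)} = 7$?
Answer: $2 \sqrt{536 - 135 \sqrt{3}} \approx 34.766$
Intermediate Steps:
$N = -108$ ($N = -7 - 101 = -108$)
$D = 48$ ($D = 55 - 7 = 48$)
$H{\left(n \right)} = - \frac{\sqrt{n} \left(-15 - n\right)}{2}$ ($H{\left(n \right)} = - \frac{\left(-15 - n\right) \sqrt{n}}{2} = - \frac{\sqrt{n} \left(-15 - n\right)}{2}$)
$\sqrt{-16 + \left(-68 + D\right) \left(N + H{\left(12 \right)}\right)} = \sqrt{-16 + \left(-68 + 48\right) \left(-108 + \frac{\sqrt{12} \left(15 + 12\right)}{2}\right)} = \sqrt{-16 - 20 \left(-108 + \frac{1}{2} \cdot 2 \sqrt{3} \cdot 27\right)} = \sqrt{-16 - 20 \left(-108 + 27 \sqrt{3}\right)} = \sqrt{-16 + \left(2160 - 540 \sqrt{3}\right)} = \sqrt{2144 - 540 \sqrt{3}}$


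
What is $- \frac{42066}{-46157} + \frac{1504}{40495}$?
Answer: $\frac{1772882798}{1869127715} \approx 0.94851$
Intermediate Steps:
$- \frac{42066}{-46157} + \frac{1504}{40495} = \left(-42066\right) \left(- \frac{1}{46157}\right) + 1504 \cdot \frac{1}{40495} = \frac{42066}{46157} + \frac{1504}{40495} = \frac{1772882798}{1869127715}$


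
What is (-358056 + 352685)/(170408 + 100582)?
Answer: -5371/270990 ≈ -0.019820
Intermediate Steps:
(-358056 + 352685)/(170408 + 100582) = -5371/270990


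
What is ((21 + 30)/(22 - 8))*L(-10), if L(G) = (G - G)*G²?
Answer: 0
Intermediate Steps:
L(G) = 0 (L(G) = 0*G² = 0)
((21 + 30)/(22 - 8))*L(-10) = ((21 + 30)/(22 - 8))*0 = (51/14)*0 = 0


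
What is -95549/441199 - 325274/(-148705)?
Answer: 129301949481/65608497295 ≈ 1.9708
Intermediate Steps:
-95549/441199 - 325274/(-148705) = -95549*1/441199 - 325274*(-1/148705) = -95549/441199 + 325274/148705 = 129301949481/65608497295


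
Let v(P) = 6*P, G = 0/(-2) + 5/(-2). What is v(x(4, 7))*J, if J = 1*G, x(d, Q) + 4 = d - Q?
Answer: 105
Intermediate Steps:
x(d, Q) = -4 + d - Q (x(d, Q) = -4 + (d - Q) = -4 + d - Q)
G = -5/2 (G = 0*(-½) + 5*(-½) = 0 - 5/2 = -5/2 ≈ -2.5000)
J = -5/2 (J = 1*(-5/2) = -5/2 ≈ -2.5000)
v(x(4, 7))*J = (6*(-4 + 4 - 1*7))*(-5/2) = (6*(-4 + 4 - 7))*(-5/2) = (6*(-7))*(-5/2) = -42*(-5/2) = 105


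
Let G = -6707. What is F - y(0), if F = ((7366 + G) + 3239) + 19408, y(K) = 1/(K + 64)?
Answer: 1491583/64 ≈ 23306.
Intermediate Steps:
y(K) = 1/(64 + K)
F = 23306 (F = ((7366 - 6707) + 3239) + 19408 = (659 + 3239) + 19408 = 3898 + 19408 = 23306)
F - y(0) = 23306 - 1/(64 + 0) = 23306 - 1/64 = 1491583/64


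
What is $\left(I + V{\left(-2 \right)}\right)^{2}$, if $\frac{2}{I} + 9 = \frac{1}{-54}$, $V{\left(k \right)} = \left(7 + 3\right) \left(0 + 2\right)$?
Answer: $\frac{92775424}{237169} \approx 391.18$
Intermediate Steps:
$V{\left(k \right)} = 20$ ($V{\left(k \right)} = 10 \cdot 2 = 20$)
$I = - \frac{108}{487}$ ($I = \frac{2}{-9 + \frac{1}{-54}} = \frac{2}{-9 - \frac{1}{54}} = \frac{2}{- \frac{487}{54}} = 2 \left(- \frac{54}{487}\right) = - \frac{108}{487} \approx -0.22177$)
$\left(I + V{\left(-2 \right)}\right)^{2} = \left(- \frac{108}{487} + 20\right)^{2} = \left(\frac{9632}{487}\right)^{2} = \frac{92775424}{237169}$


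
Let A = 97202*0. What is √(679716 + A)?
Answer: 6*√18881 ≈ 824.45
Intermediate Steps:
A = 0
√(679716 + A) = √(679716 + 0) = √679716 = 6*√18881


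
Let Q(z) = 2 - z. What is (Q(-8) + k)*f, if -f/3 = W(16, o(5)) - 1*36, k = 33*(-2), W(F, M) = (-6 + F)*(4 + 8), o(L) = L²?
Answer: 14112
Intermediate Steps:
W(F, M) = -72 + 12*F (W(F, M) = (-6 + F)*12 = -72 + 12*F)
k = -66
f = -252 (f = -3*((-72 + 12*16) - 1*36) = -3*((-72 + 192) - 36) = -3*(120 - 36) = -3*84 = -252)
(Q(-8) + k)*f = ((2 - 1*(-8)) - 66)*(-252) = ((2 + 8) - 66)*(-252) = (10 - 66)*(-252) = -56*(-252) = 14112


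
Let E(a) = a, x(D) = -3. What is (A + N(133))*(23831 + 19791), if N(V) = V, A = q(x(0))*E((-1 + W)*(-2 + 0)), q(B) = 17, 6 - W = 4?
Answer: 4318578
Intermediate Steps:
W = 2 (W = 6 - 1*4 = 6 - 4 = 2)
A = -34 (A = 17*((-1 + 2)*(-2 + 0)) = 17*(1*(-2)) = 17*(-2) = -34)
(A + N(133))*(23831 + 19791) = (-34 + 133)*(23831 + 19791) = 99*43622 = 4318578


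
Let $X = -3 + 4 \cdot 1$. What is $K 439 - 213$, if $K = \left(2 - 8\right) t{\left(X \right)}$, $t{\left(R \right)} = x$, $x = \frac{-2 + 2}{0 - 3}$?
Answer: $-213$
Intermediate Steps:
$x = 0$ ($x = \frac{0}{-3} = 0 \left(- \frac{1}{3}\right) = 0$)
$X = 1$ ($X = -3 + 4 = 1$)
$t{\left(R \right)} = 0$
$K = 0$ ($K = \left(2 - 8\right) 0 = \left(-6\right) 0 = 0$)
$K 439 - 213 = 0 \cdot 439 - 213 = 0 - 213 = -213$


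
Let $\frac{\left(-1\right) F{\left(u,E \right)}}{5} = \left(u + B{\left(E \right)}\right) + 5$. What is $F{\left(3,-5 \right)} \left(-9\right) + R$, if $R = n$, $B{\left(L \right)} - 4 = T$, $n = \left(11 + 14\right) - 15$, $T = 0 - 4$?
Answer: $370$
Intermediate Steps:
$T = -4$ ($T = 0 - 4 = -4$)
$n = 10$ ($n = 25 - 15 = 10$)
$B{\left(L \right)} = 0$ ($B{\left(L \right)} = 4 - 4 = 0$)
$R = 10$
$F{\left(u,E \right)} = -25 - 5 u$ ($F{\left(u,E \right)} = - 5 \left(\left(u + 0\right) + 5\right) = - 5 \left(u + 5\right) = - 5 \left(5 + u\right) = -25 - 5 u$)
$F{\left(3,-5 \right)} \left(-9\right) + R = \left(-25 - 15\right) \left(-9\right) + 10 = \left(-40\right) \left(-9\right) + 10 = 360 + 10 = 370$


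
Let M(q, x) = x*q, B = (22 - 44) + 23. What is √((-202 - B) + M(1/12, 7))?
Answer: I*√7287/6 ≈ 14.227*I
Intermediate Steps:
B = 1 (B = -22 + 23 = 1)
M(q, x) = q*x
√((-202 - B) + M(1/12, 7)) = √((-202 - 1*1) + 7/12) = √((-202 - 1) + (1/12)*7) = √(-203 + 7/12) = √(-2429/12) = I*√7287/6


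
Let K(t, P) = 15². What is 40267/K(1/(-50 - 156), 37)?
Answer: 40267/225 ≈ 178.96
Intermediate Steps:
K(t, P) = 225
40267/K(1/(-50 - 156), 37) = 40267/225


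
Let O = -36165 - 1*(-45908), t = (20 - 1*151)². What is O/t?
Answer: 9743/17161 ≈ 0.56774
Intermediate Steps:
t = 17161 (t = (20 - 151)² = (-131)² = 17161)
O = 9743 (O = -36165 + 45908 = 9743)
O/t = 9743/17161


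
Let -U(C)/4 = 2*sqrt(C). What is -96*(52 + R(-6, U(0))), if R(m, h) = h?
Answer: -4992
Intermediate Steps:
U(C) = -8*sqrt(C)
-96*(52 + R(-6, U(0))) = -96*(52 - 8*sqrt(0)) = -96*(52 - 8*0) = -96*(52 + 0) = -96*52 = -4992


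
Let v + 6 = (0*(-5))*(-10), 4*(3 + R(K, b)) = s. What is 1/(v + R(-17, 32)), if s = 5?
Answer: -4/31 ≈ -0.12903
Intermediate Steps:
R(K, b) = -7/4 (R(K, b) = -3 + (¼)*5 = -3 + 5/4 = -7/4)
v = -6 (v = -6 + (0*(-5))*(-10) = -6 + 0*(-10) = -6 + 0 = -6)
1/(v + R(-17, 32)) = 1/(-6 - 7/4) = 1/(-31/4) = -4/31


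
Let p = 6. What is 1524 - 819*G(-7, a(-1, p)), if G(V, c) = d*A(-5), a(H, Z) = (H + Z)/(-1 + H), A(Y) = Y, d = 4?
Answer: 17904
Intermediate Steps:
a(H, Z) = (H + Z)/(-1 + H)
G(V, c) = -20 (G(V, c) = 4*(-5) = -20)
1524 - 819*G(-7, a(-1, p)) = 1524 - 819*(-20) = 1524 + 16380 = 17904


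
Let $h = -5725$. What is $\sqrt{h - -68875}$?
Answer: $5 \sqrt{2526} \approx 251.3$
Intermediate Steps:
$\sqrt{h - -68875} = \sqrt{-5725 - -68875} = \sqrt{-5725 + 68875} = \sqrt{63150} = 5 \sqrt{2526}$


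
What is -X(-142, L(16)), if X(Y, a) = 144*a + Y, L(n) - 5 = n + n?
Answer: -5186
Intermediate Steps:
L(n) = 5 + 2*n (L(n) = 5 + (n + n) = 5 + 2*n)
X(Y, a) = Y + 144*a
-X(-142, L(16)) = -(-142 + 144*(5 + 2*16)) = -(-142 + 144*(5 + 32)) = -(-142 + 144*37) = -(-142 + 5328) = -1*5186 = -5186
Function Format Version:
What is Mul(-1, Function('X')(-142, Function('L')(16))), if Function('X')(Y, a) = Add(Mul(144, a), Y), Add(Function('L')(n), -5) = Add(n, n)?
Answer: -5186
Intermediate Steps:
Function('L')(n) = Add(5, Mul(2, n)) (Function('L')(n) = Add(5, Add(n, n)) = Add(5, Mul(2, n)))
Function('X')(Y, a) = Add(Y, Mul(144, a))
Mul(-1, Function('X')(-142, Function('L')(16))) = Mul(-1, Add(-142, Mul(144, Add(5, Mul(2, 16))))) = Mul(-1, Add(-142, Mul(144, Add(5, 32)))) = Mul(-1, Add(-142, Mul(144, 37))) = Mul(-1, Add(-142, 5328)) = Mul(-1, 5186) = -5186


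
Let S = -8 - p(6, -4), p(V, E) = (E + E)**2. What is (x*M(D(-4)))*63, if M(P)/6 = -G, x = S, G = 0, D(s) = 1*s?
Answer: 0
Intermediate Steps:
D(s) = s
p(V, E) = 4*E**2 (p(V, E) = (2*E)**2 = 4*E**2)
S = -72 (S = -8 - 4*(-4)**2 = -8 - 4*16 = -8 - 1*64 = -8 - 64 = -72)
x = -72
M(P) = 0 (M(P) = 6*(-1*0) = 6*0 = 0)
(x*M(D(-4)))*63 = -72*0*63 = 0*63 = 0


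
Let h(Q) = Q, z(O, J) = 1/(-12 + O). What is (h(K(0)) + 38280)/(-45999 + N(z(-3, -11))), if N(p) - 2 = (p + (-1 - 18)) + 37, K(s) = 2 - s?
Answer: -287115/344843 ≈ -0.83260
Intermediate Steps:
N(p) = 20 + p (N(p) = 2 + ((p + (-1 - 18)) + 37) = 2 + ((p - 19) + 37) = 2 + ((-19 + p) + 37) = 2 + (18 + p) = 20 + p)
(h(K(0)) + 38280)/(-45999 + N(z(-3, -11))) = ((2 - 1*0) + 38280)/(-45999 + (20 + 1/(-12 - 3))) = ((2 + 0) + 38280)/(-45999 + (20 + 1/(-15))) = (2 + 38280)/(-45999 + (20 - 1/15)) = 38282/(-45999 + 299/15) = 38282/(-689686/15) = 38282*(-15/689686) = -287115/344843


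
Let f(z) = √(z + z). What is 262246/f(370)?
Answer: 131123*√185/185 ≈ 9640.4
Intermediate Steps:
f(z) = √2*√z (f(z) = √(2*z) = √2*√z)
262246/f(370) = 262246/((√2*√370)) = 262246/((2*√185)) = 262246*(√185/370) = 131123*√185/185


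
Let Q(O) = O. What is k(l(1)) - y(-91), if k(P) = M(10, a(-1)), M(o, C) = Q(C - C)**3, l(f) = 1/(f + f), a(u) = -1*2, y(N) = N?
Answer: 91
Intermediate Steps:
a(u) = -2
l(f) = 1/(2*f)
M(o, C) = 0 (M(o, C) = (C - C)**3 = 0**3 = 0)
k(P) = 0
k(l(1)) - y(-91) = 0 - 1*(-91) = 0 + 91 = 91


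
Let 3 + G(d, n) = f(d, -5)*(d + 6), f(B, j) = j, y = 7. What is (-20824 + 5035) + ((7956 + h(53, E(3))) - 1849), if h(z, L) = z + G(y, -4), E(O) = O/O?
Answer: -9697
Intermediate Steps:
G(d, n) = -33 - 5*d (G(d, n) = -3 - 5*(d + 6) = -3 - 5*(6 + d) = -3 + (-30 - 5*d) = -33 - 5*d)
E(O) = 1
h(z, L) = -68 + z (h(z, L) = z + (-33 - 5*7) = z + (-33 - 35) = z - 68 = -68 + z)
(-20824 + 5035) + ((7956 + h(53, E(3))) - 1849) = (-20824 + 5035) + ((7956 + (-68 + 53)) - 1849) = -15789 + ((7956 - 15) - 1849) = -15789 + (7941 - 1849) = -15789 + 6092 = -9697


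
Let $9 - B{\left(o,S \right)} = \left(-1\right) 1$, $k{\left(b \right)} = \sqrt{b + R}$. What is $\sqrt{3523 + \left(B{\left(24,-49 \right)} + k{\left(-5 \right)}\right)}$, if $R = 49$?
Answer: $\sqrt{3533 + 2 \sqrt{11}} \approx 59.495$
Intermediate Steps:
$k{\left(b \right)} = \sqrt{49 + b}$ ($k{\left(b \right)} = \sqrt{b + 49} = \sqrt{49 + b}$)
$B{\left(o,S \right)} = 10$ ($B{\left(o,S \right)} = 9 - \left(-1\right) 1 = 9 - -1 = 9 + 1 = 10$)
$\sqrt{3523 + \left(B{\left(24,-49 \right)} + k{\left(-5 \right)}\right)} = \sqrt{3523 + \left(10 + \sqrt{49 - 5}\right)} = \sqrt{3523 + \left(10 + \sqrt{44}\right)} = \sqrt{3523 + \left(10 + 2 \sqrt{11}\right)} = \sqrt{3533 + 2 \sqrt{11}}$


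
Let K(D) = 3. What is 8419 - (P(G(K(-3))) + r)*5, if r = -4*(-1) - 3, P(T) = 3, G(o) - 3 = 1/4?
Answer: 8399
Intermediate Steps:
G(o) = 13/4 (G(o) = 3 + 1/4 = 13/4)
r = 1 (r = 4 - 3 = 1)
8419 - (P(G(K(-3))) + r)*5 = 8419 - (3 + 1)*5 = 8419 - 4*5 = 8419 - 1*20 = 8419 - 20 = 8399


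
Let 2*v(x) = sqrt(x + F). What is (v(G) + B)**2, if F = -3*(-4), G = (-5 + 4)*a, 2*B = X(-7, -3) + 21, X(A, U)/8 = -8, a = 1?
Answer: (43 - sqrt(11))**2/4 ≈ 393.69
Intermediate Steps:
X(A, U) = -64 (X(A, U) = 8*(-8) = -64)
B = -43/2 (B = (-64 + 21)/2 = (1/2)*(-43) = -43/2 ≈ -21.500)
G = -1 (G = (-5 + 4)*1 = -1*1 = -1)
F = 12
v(x) = sqrt(12 + x)/2 (v(x) = sqrt(x + 12)/2 = sqrt(12 + x)/2)
(v(G) + B)**2 = (sqrt(12 - 1)/2 - 43/2)**2 = (sqrt(11)/2 - 43/2)**2 = (-43/2 + sqrt(11)/2)**2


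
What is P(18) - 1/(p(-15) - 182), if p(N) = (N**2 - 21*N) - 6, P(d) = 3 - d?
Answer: -5281/352 ≈ -15.003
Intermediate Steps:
p(N) = -6 + N**2 - 21*N
P(18) - 1/(p(-15) - 182) = (3 - 1*18) - 1/((-6 + (-15)**2 - 21*(-15)) - 182) = (3 - 18) - 1/((-6 + 225 + 315) - 182) = -15 - 1/(534 - 182) = -15 - 1/352 = -5281/352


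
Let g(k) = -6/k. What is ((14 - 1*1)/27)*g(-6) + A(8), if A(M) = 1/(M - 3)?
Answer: 92/135 ≈ 0.68148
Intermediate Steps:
A(M) = 1/(-3 + M)
((14 - 1*1)/27)*g(-6) + A(8) = ((14 - 1*1)/27)*(-6/(-6)) + 1/(-3 + 8) = ((14 - 1)*(1/27))*(-6*(-⅙)) + 1/5 = (13*(1/27))*1 + ⅕ = (13/27)*1 + ⅕ = 13/27 + ⅕ = 92/135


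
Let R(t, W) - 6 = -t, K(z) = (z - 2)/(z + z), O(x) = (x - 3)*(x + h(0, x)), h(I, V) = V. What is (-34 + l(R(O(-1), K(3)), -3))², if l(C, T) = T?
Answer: 1369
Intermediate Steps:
O(x) = 2*x*(-3 + x) (O(x) = (x - 3)*(x + x) = (-3 + x)*(2*x) = 2*x*(-3 + x))
K(z) = (-2 + z)/(2*z) (K(z) = (-2 + z)/((2*z)) = (-2 + z)*(1/(2*z)) = (-2 + z)/(2*z))
R(t, W) = 6 - t
(-34 + l(R(O(-1), K(3)), -3))² = (-34 - 3)² = (-37)² = 1369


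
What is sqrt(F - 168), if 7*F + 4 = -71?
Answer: 3*I*sqrt(973)/7 ≈ 13.368*I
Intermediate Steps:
F = -75/7 (F = -4/7 + (1/7)*(-71) = -4/7 - 71/7 = -75/7 ≈ -10.714)
sqrt(F - 168) = sqrt(-75/7 - 168) = sqrt(-1251/7) = 3*I*sqrt(973)/7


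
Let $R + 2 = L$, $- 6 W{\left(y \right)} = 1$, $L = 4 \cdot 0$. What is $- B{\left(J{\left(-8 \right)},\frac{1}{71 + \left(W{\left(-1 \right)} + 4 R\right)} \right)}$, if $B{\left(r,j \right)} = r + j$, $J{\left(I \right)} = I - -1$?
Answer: $\frac{2633}{377} \approx 6.9841$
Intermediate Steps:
$L = 0$
$J{\left(I \right)} = 1 + I$ ($J{\left(I \right)} = I + 1 = 1 + I$)
$W{\left(y \right)} = - \frac{1}{6}$ ($W{\left(y \right)} = \left(- \frac{1}{6}\right) 1 = - \frac{1}{6}$)
$R = -2$ ($R = -2 + 0 = -2$)
$B{\left(r,j \right)} = j + r$
$- B{\left(J{\left(-8 \right)},\frac{1}{71 + \left(W{\left(-1 \right)} + 4 R\right)} \right)} = - (\frac{1}{71 + \left(- \frac{1}{6} + 4 \left(-2\right)\right)} + \left(1 - 8\right)) = - (\frac{1}{71 - \frac{49}{6}} - 7) = - (\frac{1}{\frac{377}{6}} - 7) = - (\frac{6}{377} - 7) = \left(-1\right) \left(- \frac{2633}{377}\right) = \frac{2633}{377}$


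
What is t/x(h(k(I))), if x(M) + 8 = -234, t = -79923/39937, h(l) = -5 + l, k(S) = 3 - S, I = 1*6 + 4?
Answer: 79923/9664754 ≈ 0.0082695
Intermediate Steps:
I = 10 (I = 6 + 4 = 10)
t = -79923/39937 (t = -79923*1/39937 = -79923/39937 ≈ -2.0012)
x(M) = -242 (x(M) = -8 - 234 = -242)
t/x(h(k(I))) = -79923/39937/(-242) = -79923/39937*(-1/242) = 79923/9664754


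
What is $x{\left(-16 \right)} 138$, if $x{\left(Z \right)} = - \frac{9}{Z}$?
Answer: $\frac{621}{8} \approx 77.625$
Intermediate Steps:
$x{\left(-16 \right)} 138 = - \frac{9}{-16} \cdot 138 = \left(-9\right) \left(- \frac{1}{16}\right) 138 = \frac{9}{16} \cdot 138 = \frac{621}{8}$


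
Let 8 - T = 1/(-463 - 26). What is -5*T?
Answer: -19565/489 ≈ -40.010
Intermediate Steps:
T = 3913/489 (T = 8 - 1/(-463 - 26) = 8 - 1/(-489) = 8 - 1*(-1/489) = 8 + 1/489 = 3913/489 ≈ 8.0020)
-5*T = -5*3913/489 = -19565/489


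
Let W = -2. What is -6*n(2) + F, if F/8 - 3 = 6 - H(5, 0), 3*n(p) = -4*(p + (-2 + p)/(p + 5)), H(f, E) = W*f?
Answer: 168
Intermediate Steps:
H(f, E) = -2*f
n(p) = -4*p/3 - 4*(-2 + p)/(3*(5 + p)) (n(p) = (-4*(p + (-2 + p)/(p + 5)))/3 = (-4*(p + (-2 + p)/(5 + p)))/3 = (-4*p - 4*(-2 + p)/(5 + p))/3 = -4*p/3 - 4*(-2 + p)/(3*(5 + p)))
F = 152 (F = 24 + 8*(6 - (-2)*5) = 24 + 8*(6 - 1*(-10)) = 24 + 8*(6 + 10) = 24 + 8*16 = 24 + 128 = 152)
-6*n(2) + F = -8*(2 - 1*2**2 - 6*2)/(5 + 2) + 152 = -8*(2 - 1*4 - 12)/7 + 152 = -8*(2 - 4 - 12)/7 + 152 = -8*(-14)/7 + 152 = -6*(-8/3) + 152 = 16 + 152 = 168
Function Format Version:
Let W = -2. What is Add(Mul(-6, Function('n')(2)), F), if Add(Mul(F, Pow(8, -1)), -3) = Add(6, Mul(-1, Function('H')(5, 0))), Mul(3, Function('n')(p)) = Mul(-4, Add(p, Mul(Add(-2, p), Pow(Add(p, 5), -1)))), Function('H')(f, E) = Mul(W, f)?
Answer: 168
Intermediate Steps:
Function('H')(f, E) = Mul(-2, f)
Function('n')(p) = Add(Mul(Rational(-4, 3), p), Mul(Rational(-4, 3), Pow(Add(5, p), -1), Add(-2, p))) (Function('n')(p) = Mul(Rational(1, 3), Mul(-4, Add(p, Mul(Add(-2, p), Pow(Add(p, 5), -1))))) = Mul(Rational(1, 3), Mul(-4, Add(p, Mul(Add(-2, p), Pow(Add(5, p), -1))))) = Mul(Rational(1, 3), Mul(-4, Add(p, Mul(Pow(Add(5, p), -1), Add(-2, p))))) = Mul(Rational(1, 3), Add(Mul(-4, p), Mul(-4, Pow(Add(5, p), -1), Add(-2, p)))) = Add(Mul(Rational(-4, 3), p), Mul(Rational(-4, 3), Pow(Add(5, p), -1), Add(-2, p))))
F = 152 (F = Add(24, Mul(8, Add(6, Mul(-1, Mul(-2, 5))))) = Add(24, Mul(8, Add(6, Mul(-1, -10)))) = Add(24, Mul(8, Add(6, 10))) = Add(24, Mul(8, 16)) = Add(24, 128) = 152)
Add(Mul(-6, Function('n')(2)), F) = Add(Mul(-6, Mul(Rational(4, 3), Pow(Add(5, 2), -1), Add(2, Mul(-1, Pow(2, 2)), Mul(-6, 2)))), 152) = Add(Mul(-6, Mul(Rational(4, 3), Pow(7, -1), Add(2, Mul(-1, 4), -12))), 152) = Add(Mul(-6, Mul(Rational(4, 3), Rational(1, 7), Add(2, -4, -12))), 152) = Add(Mul(-6, Mul(Rational(4, 3), Rational(1, 7), -14)), 152) = Add(Mul(-6, Rational(-8, 3)), 152) = Add(16, 152) = 168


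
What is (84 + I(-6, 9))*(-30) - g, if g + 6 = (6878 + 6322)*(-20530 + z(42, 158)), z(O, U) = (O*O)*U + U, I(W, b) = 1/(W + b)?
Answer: -3410090524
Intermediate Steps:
z(O, U) = U + U*O² (z(O, U) = O²*U + U = U*O² + U = U + U*O²)
g = 3410087994 (g = -6 + (6878 + 6322)*(-20530 + 158*(1 + 42²)) = -6 + 13200*(-20530 + 158*(1 + 1764)) = -6 + 13200*(-20530 + 158*1765) = -6 + 13200*(-20530 + 278870) = -6 + 13200*258340 = -6 + 3410088000 = 3410087994)
(84 + I(-6, 9))*(-30) - g = (84 + 1/(-6 + 9))*(-30) - 1*3410087994 = (84 + 1/3)*(-30) - 3410087994 = (84 + ⅓)*(-30) - 3410087994 = (253/3)*(-30) - 3410087994 = -2530 - 3410087994 = -3410090524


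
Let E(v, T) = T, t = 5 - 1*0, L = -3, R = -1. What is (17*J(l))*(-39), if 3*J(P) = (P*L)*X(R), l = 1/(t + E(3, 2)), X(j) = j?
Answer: -663/7 ≈ -94.714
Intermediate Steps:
t = 5 (t = 5 + 0 = 5)
l = 1/7 (l = 1/(5 + 2) = 1/7 ≈ 0.14286)
J(P) = P (J(P) = ((P*(-3))*(-1))/3 = (-3*P*(-1))/3 = (3*P)/3 = P)
(17*J(l))*(-39) = (17*(1/7))*(-39) = (17/7)*(-39) = -663/7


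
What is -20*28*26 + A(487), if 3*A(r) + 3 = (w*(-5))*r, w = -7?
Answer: -26638/3 ≈ -8879.3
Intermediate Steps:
A(r) = -1 + 35*r/3 (A(r) = -1 + ((-7*(-5))*r)/3 = -1 + (35*r)/3 = -1 + 35*r/3)
-20*28*26 + A(487) = -20*28*26 + (-1 + (35/3)*487) = -560*26 + (-1 + 17045/3) = -14560 + 17042/3 = -26638/3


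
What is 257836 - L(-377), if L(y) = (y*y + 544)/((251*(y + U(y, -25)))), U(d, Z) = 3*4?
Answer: 23621787813/91615 ≈ 2.5784e+5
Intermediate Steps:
U(d, Z) = 12
L(y) = (544 + y²)/(3012 + 251*y) (L(y) = (y*y + 544)/((251*(y + 12))) = (y² + 544)/((251*(12 + y))) = (544 + y²)/(3012 + 251*y))
257836 - L(-377) = 257836 - (544 + (-377)²)/(251*(12 - 377)) = 257836 - (544 + 142129)/(251*(-365)) = 257836 - (-1)*142673/(251*365) = 257836 - 1*(-142673/91615) = 257836 + 142673/91615 = 23621787813/91615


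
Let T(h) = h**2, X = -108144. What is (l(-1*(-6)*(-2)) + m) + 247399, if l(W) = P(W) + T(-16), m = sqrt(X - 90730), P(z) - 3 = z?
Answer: 247646 + I*sqrt(198874) ≈ 2.4765e+5 + 445.95*I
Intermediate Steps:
P(z) = 3 + z
m = I*sqrt(198874) (m = sqrt(-108144 - 90730) = sqrt(-198874) = I*sqrt(198874) ≈ 445.95*I)
l(W) = 259 + W (l(W) = (3 + W) + (-16)**2 = (3 + W) + 256 = 259 + W)
(l(-1*(-6)*(-2)) + m) + 247399 = ((259 - 1*(-6)*(-2)) + I*sqrt(198874)) + 247399 = ((259 + 6*(-2)) + I*sqrt(198874)) + 247399 = ((259 - 12) + I*sqrt(198874)) + 247399 = (247 + I*sqrt(198874)) + 247399 = 247646 + I*sqrt(198874)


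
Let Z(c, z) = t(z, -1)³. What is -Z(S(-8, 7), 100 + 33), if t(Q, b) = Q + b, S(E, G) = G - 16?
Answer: -2299968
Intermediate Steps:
S(E, G) = -16 + G
Z(c, z) = (-1 + z)³ (Z(c, z) = (z - 1)³ = (-1 + z)³)
-Z(S(-8, 7), 100 + 33) = -(-1 + (100 + 33))³ = -(-1 + 133)³ = -1*132³ = -1*2299968 = -2299968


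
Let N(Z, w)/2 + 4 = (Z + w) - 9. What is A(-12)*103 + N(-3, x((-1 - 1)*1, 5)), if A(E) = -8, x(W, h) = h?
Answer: -846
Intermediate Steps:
N(Z, w) = -26 + 2*Z + 2*w (N(Z, w) = -8 + 2*((Z + w) - 9) = -8 + 2*(-9 + Z + w) = -8 + (-18 + 2*Z + 2*w) = -26 + 2*Z + 2*w)
A(-12)*103 + N(-3, x((-1 - 1)*1, 5)) = -8*103 + (-26 + 2*(-3) + 2*5) = -824 + (-26 - 6 + 10) = -824 - 22 = -846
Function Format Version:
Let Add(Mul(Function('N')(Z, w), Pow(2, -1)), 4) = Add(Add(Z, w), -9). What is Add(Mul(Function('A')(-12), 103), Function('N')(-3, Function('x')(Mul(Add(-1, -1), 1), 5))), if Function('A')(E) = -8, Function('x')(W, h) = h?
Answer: -846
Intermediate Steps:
Function('N')(Z, w) = Add(-26, Mul(2, Z), Mul(2, w)) (Function('N')(Z, w) = Add(-8, Mul(2, Add(Add(Z, w), -9))) = Add(-8, Mul(2, Add(-9, Z, w))) = Add(-8, Add(-18, Mul(2, Z), Mul(2, w))) = Add(-26, Mul(2, Z), Mul(2, w)))
Add(Mul(Function('A')(-12), 103), Function('N')(-3, Function('x')(Mul(Add(-1, -1), 1), 5))) = Add(Mul(-8, 103), Add(-26, Mul(2, -3), Mul(2, 5))) = Add(-824, Add(-26, -6, 10)) = Add(-824, -22) = -846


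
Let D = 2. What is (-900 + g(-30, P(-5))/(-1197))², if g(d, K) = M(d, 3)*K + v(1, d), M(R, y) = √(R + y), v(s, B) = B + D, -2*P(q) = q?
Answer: 4642059847261/5731236 + 769480*I*√3/68229 ≈ 8.0996e+5 + 19.534*I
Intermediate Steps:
P(q) = -q/2
v(s, B) = 2 + B (v(s, B) = B + 2 = 2 + B)
g(d, K) = 2 + d + K*√(3 + d) (g(d, K) = √(d + 3)*K + (2 + d) = √(3 + d)*K + (2 + d) = K*√(3 + d) + (2 + d) = 2 + d + K*√(3 + d))
(-900 + g(-30, P(-5))/(-1197))² = (-900 + (2 - 30 + (-½*(-5))*√(3 - 30))/(-1197))² = (-900 + (2 - 30 + 5*√(-27)/2)*(-1/1197))² = (-900 + (2 - 30 + 5*(3*I*√3)/2)*(-1/1197))² = (-900 + (2 - 30 + 15*I*√3/2)*(-1/1197))² = (-900 + (-28 + 15*I*√3/2)*(-1/1197))² = (-900 + (4/171 - 5*I*√3/798))² = (-153896/171 - 5*I*√3/798)²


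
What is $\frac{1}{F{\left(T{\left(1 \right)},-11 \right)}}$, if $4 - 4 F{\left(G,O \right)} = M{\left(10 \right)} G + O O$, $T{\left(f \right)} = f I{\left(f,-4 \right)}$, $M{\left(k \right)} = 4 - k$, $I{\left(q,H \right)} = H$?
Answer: $- \frac{4}{141} \approx -0.028369$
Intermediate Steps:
$T{\left(f \right)} = - 4 f$ ($T{\left(f \right)} = f \left(-4\right) = - 4 f$)
$F{\left(G,O \right)} = 1 - \frac{O^{2}}{4} + \frac{3 G}{2}$ ($F{\left(G,O \right)} = 1 - \frac{\left(4 - 10\right) G + O O}{4} = 1 - \frac{\left(4 - 10\right) G + O^{2}}{4} = 1 - \frac{- 6 G + O^{2}}{4} = 1 - \frac{O^{2} - 6 G}{4} = 1 + \left(- \frac{O^{2}}{4} + \frac{3 G}{2}\right) = 1 - \frac{O^{2}}{4} + \frac{3 G}{2}$)
$\frac{1}{F{\left(T{\left(1 \right)},-11 \right)}} = \frac{1}{1 - \frac{\left(-11\right)^{2}}{4} + \frac{3 \left(\left(-4\right) 1\right)}{2}} = \frac{1}{1 - \frac{121}{4} + \frac{3}{2} \left(-4\right)} = \frac{1}{1 - \frac{121}{4} - 6} = \frac{1}{- \frac{141}{4}} = - \frac{4}{141}$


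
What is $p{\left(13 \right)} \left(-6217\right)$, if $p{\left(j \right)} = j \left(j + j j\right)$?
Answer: $-14709422$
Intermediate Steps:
$p{\left(j \right)} = j \left(j + j^{2}\right)$
$p{\left(13 \right)} \left(-6217\right) = 13^{2} \left(1 + 13\right) \left(-6217\right) = 169 \cdot 14 \left(-6217\right) = 2366 \left(-6217\right) = -14709422$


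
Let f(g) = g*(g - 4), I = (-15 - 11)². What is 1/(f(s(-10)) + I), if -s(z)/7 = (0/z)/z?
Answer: 1/676 ≈ 0.0014793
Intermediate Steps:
s(z) = 0 (s(z) = -7*0/z/z = -0/z = -7*0 = 0)
I = 676 (I = (-26)² = 676)
f(g) = g*(-4 + g)
1/(f(s(-10)) + I) = 1/(0*(-4 + 0) + 676) = 1/(0*(-4) + 676) = 1/(0 + 676) = 1/676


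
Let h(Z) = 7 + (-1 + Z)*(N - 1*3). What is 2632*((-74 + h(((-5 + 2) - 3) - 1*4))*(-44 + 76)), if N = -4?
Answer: 842240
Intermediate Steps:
h(Z) = 14 - 7*Z (h(Z) = 7 + (-1 + Z)*(-4 - 1*3) = 7 + (-1 + Z)*(-4 - 3) = 7 + (-1 + Z)*(-7) = 7 + (7 - 7*Z) = 14 - 7*Z)
2632*((-74 + h(((-5 + 2) - 3) - 1*4))*(-44 + 76)) = 2632*((-74 + (14 - 7*(((-5 + 2) - 3) - 1*4)))*(-44 + 76)) = 2632*((-74 + (14 - 7*((-3 - 3) - 4)))*32) = 2632*((-74 + (14 - 7*(-6 - 4)))*32) = 2632*((-74 + (14 - 7*(-10)))*32) = 2632*((-74 + (14 + 70))*32) = 2632*((-74 + 84)*32) = 2632*(10*32) = 2632*320 = 842240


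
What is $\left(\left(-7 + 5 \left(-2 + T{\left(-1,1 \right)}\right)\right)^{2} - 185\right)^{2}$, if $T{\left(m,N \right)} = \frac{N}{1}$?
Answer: $1681$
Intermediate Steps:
$T{\left(m,N \right)} = N$ ($T{\left(m,N \right)} = N 1 = N$)
$\left(\left(-7 + 5 \left(-2 + T{\left(-1,1 \right)}\right)\right)^{2} - 185\right)^{2} = \left(\left(-7 + 5 \left(-2 + 1\right)\right)^{2} - 185\right)^{2} = \left(\left(-7 + 5 \left(-1\right)\right)^{2} - 185\right)^{2} = \left(\left(-7 - 5\right)^{2} - 185\right)^{2} = \left(\left(-12\right)^{2} - 185\right)^{2} = \left(144 - 185\right)^{2} = \left(-41\right)^{2} = 1681$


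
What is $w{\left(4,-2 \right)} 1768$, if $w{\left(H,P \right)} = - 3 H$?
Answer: $-21216$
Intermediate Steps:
$w{\left(4,-2 \right)} 1768 = \left(-3\right) 4 \cdot 1768 = \left(-12\right) 1768 = -21216$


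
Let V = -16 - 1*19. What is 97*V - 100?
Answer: -3495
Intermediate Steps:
V = -35 (V = -16 - 19 = -35)
97*V - 100 = 97*(-35) - 100 = -3395 - 100 = -3495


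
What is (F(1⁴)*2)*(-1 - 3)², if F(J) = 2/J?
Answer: 64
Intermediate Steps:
(F(1⁴)*2)*(-1 - 3)² = ((2/(1⁴))*2)*(-1 - 3)² = ((2/1)*2)*(-4)² = ((2*1)*2)*16 = (2*2)*16 = 4*16 = 64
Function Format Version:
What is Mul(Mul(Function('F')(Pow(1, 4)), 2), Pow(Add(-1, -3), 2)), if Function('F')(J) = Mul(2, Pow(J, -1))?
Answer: 64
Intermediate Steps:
Mul(Mul(Function('F')(Pow(1, 4)), 2), Pow(Add(-1, -3), 2)) = Mul(Mul(Mul(2, Pow(Pow(1, 4), -1)), 2), Pow(Add(-1, -3), 2)) = Mul(Mul(Mul(2, Pow(1, -1)), 2), Pow(-4, 2)) = Mul(Mul(Mul(2, 1), 2), 16) = Mul(Mul(2, 2), 16) = Mul(4, 16) = 64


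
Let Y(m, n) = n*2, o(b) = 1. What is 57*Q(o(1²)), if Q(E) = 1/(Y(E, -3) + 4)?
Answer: -57/2 ≈ -28.500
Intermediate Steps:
Y(m, n) = 2*n
Q(E) = -½ (Q(E) = 1/(2*(-3) + 4) = 1/(-6 + 4) = 1/(-2) = -½)
57*Q(o(1²)) = 57*(-½) = -57/2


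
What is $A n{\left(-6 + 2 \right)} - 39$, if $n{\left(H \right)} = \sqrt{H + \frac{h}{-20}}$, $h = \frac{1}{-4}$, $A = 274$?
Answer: $-39 + \frac{137 i \sqrt{1595}}{10} \approx -39.0 + 547.14 i$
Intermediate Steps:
$h = - \frac{1}{4} \approx -0.25$
$n{\left(H \right)} = \sqrt{\frac{1}{80} + H}$ ($n{\left(H \right)} = \sqrt{H - \frac{1}{4 \left(-20\right)}} = \sqrt{H - - \frac{1}{80}} = \sqrt{H + \frac{1}{80}} = \sqrt{\frac{1}{80} + H}$)
$A n{\left(-6 + 2 \right)} - 39 = 274 \frac{\sqrt{5 + 400 \left(-6 + 2\right)}}{20} - 39 = 274 \frac{\sqrt{5 + 400 \left(-4\right)}}{20} - 39 = 274 \frac{\sqrt{5 - 1600}}{20} - 39 = 274 \frac{\sqrt{-1595}}{20} - 39 = 274 \frac{i \sqrt{1595}}{20} - 39 = \frac{137 i \sqrt{1595}}{10} - 39 = -39 + \frac{137 i \sqrt{1595}}{10}$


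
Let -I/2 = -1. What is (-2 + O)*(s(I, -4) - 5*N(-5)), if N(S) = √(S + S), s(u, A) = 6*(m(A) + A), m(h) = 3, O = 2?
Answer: 0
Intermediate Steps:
I = 2 (I = -2*(-1) = 2)
s(u, A) = 18 + 6*A (s(u, A) = 6*(3 + A) = 18 + 6*A)
N(S) = √2*√S (N(S) = √(2*S) = √2*√S)
(-2 + O)*(s(I, -4) - 5*N(-5)) = (-2 + 2)*((18 + 6*(-4)) - 5*√2*√(-5)) = 0*((18 - 24) - 5*√2*I*√5) = 0*(-6 - 5*I*√10) = 0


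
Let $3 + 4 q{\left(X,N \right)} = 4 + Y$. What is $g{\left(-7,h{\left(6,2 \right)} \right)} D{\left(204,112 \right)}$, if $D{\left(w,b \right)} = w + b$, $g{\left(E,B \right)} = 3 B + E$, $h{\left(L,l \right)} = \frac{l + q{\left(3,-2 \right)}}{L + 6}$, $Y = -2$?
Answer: $- \frac{8295}{4} \approx -2073.8$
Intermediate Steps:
$q{\left(X,N \right)} = - \frac{1}{4}$ ($q{\left(X,N \right)} = - \frac{3}{4} + \frac{4 - 2}{4} = - \frac{3}{4} + \frac{1}{4} \cdot 2 = - \frac{3}{4} + \frac{1}{2} = - \frac{1}{4}$)
$h{\left(L,l \right)} = \frac{- \frac{1}{4} + l}{6 + L}$ ($h{\left(L,l \right)} = \frac{l - \frac{1}{4}}{L + 6} = \frac{- \frac{1}{4} + l}{6 + L}$)
$g{\left(E,B \right)} = E + 3 B$
$D{\left(w,b \right)} = b + w$
$g{\left(-7,h{\left(6,2 \right)} \right)} D{\left(204,112 \right)} = \left(-7 + 3 \frac{- \frac{1}{4} + 2}{6 + 6}\right) \left(112 + 204\right) = \left(-7 + 3 \cdot \frac{1}{12} \cdot \frac{7}{4}\right) 316 = \left(-7 + 3 \cdot \frac{7}{48}\right) 316 = \left(-7 + \frac{7}{16}\right) 316 = \left(- \frac{105}{16}\right) 316 = - \frac{8295}{4}$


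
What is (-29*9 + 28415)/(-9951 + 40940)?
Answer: 4022/4427 ≈ 0.90852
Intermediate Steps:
(-29*9 + 28415)/(-9951 + 40940) = (-261 + 28415)/30989 = 28154*(1/30989) = 4022/4427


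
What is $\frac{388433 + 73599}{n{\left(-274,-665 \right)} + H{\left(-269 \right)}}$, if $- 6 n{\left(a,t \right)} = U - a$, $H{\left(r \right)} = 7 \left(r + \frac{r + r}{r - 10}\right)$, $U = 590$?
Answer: $- \frac{128906928}{561767} \approx -229.47$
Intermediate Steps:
$H{\left(r \right)} = 7 r + \frac{14 r}{-10 + r}$ ($H{\left(r \right)} = 7 \left(r + \frac{2 r}{-10 + r}\right) = 7 r + \frac{14 r}{-10 + r}$)
$n{\left(a,t \right)} = - \frac{295}{3} + \frac{a}{6}$ ($n{\left(a,t \right)} = - \frac{590 - a}{6} = - \frac{295}{3} + \frac{a}{6}$)
$\frac{388433 + 73599}{n{\left(-274,-665 \right)} + H{\left(-269 \right)}} = \frac{388433 + 73599}{\left(- \frac{295}{3} + \frac{1}{6} \left(-274\right)\right) + 7 \left(-269\right) \frac{1}{-10 - 269} \left(-8 - 269\right)} = \frac{462032}{\left(- \frac{295}{3} - \frac{137}{3}\right) + 7 \left(-269\right) \frac{1}{-279} \left(-277\right)} = \frac{462032}{-144 + 7 \left(-269\right) \left(- \frac{1}{279}\right) \left(-277\right)} = \frac{462032}{-144 - \frac{521591}{279}} = \frac{462032}{- \frac{561767}{279}} = 462032 \left(- \frac{279}{561767}\right) = - \frac{128906928}{561767}$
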